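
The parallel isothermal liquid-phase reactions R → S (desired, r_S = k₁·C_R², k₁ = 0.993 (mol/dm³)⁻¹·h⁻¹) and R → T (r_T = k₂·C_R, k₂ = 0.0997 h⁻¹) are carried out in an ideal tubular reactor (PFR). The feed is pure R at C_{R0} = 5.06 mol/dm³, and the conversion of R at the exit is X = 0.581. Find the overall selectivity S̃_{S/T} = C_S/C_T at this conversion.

33.7

C_R = C_{R0}(1−X) = 2.120 mol/dm³.
Along a PFR/batch, dC_T/dC_R = −r_T/(r_S+r_T) = −k₂/(k₂+k₁·C_R).
Integrating from C_{R0} to C_R: C_T = (0.0997/0.993)·ln[(0.0997+0.993·5.06)/(0.0997+0.993·2.12)] = 0.1004·ln(5.124/2.205) = 0.08467 mol/dm³.
Then C_S = (C_{R0}−C_R) − C_T = 2.940 − 0.08467 = 2.855 mol/dm³.
S̃_{S/T} = C_S/C_T = 2.855/0.08467 = 33.7.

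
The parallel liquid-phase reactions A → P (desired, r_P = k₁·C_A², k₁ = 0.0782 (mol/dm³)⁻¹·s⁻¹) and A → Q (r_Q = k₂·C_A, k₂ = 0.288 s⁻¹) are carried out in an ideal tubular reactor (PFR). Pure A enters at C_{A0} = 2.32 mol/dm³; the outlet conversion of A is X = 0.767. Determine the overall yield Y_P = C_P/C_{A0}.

0.209

C_A = C_{A0}(1−X) = 0.5406 mol/dm³.
Along a PFR/batch, dC_Q/dC_A = −r_Q/(r_P+r_Q) = −k₂/(k₂+k₁·C_A).
Integrating from C_{A0} to C_A: C_Q = (0.288/0.0782)·ln[(0.288+0.0782·2.32)/(0.288+0.0782·0.541)] = 3.683·ln(0.4694/0.3303) = 1.295 mol/dm³.
Then C_P = (C_{A0}−C_A) − C_Q = 1.779 − 1.295 = 0.4846 mol/dm³.
Y_P = C_P/C_{A0} = 0.4846/2.32 = 0.209.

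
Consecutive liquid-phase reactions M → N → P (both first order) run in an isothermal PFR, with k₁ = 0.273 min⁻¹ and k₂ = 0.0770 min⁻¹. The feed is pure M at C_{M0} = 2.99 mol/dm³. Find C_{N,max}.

Evaluating C_N at τ_opt = ln(k₂/k₁)/(k₂−k₁) gives C_{N,max}/C_{M0} = (k₁/k₂)^[k₂/(k₂−k₁)].
= (0.273/0.0770)^(0.0770/(0.0770−0.273)) = (3.545)^(-0.3929) = 0.6082.
C_{N,max} = 0.6082×2.99 = 1.82 mol/dm³.

1.82 mol/dm³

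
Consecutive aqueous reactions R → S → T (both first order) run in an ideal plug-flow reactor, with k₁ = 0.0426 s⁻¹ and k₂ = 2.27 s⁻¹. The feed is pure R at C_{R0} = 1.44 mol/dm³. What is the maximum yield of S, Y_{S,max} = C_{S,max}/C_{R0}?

Evaluating C_S at τ_opt = ln(k₂/k₁)/(k₂−k₁) gives C_{S,max}/C_{R0} = (k₁/k₂)^[k₂/(k₂−k₁)].
= (0.0426/2.27)^(2.27/(2.27−0.0426)) = (0.01877)^(1.019) = 0.01739.

0.0174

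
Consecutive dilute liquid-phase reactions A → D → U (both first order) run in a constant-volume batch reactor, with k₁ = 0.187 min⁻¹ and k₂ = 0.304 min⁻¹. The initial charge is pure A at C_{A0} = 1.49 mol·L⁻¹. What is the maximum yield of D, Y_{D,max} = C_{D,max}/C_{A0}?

0.283

At the optimum, C_{D,max}/C_{A0} = (k₁/k₂)^[k₂/(k₂−k₁)].
= (0.187/0.304)^(0.304/(0.304−0.187)) = (0.6151)^(2.598) = 0.2829.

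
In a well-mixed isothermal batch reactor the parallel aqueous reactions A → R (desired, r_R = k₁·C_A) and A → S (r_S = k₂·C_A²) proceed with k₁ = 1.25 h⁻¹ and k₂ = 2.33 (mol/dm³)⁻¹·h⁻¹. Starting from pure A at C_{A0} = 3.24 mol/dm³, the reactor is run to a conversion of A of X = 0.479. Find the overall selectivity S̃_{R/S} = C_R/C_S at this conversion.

C_A = C_{A0}(1−X) = 1.688 mol/dm³.
Along a PFR/batch, dC_R/dC_A = −r_R/(r_R+r_S) = −k₁/(k₁+k₂·C_A).
Integrating from C_{A0} to C_A: C_R = (1.25/2.33)·ln[(1.25+2.33·3.24)/(1.25+2.33·1.69)] = 0.5365·ln(8.799/5.183) = 0.2839 mol/dm³.
C_S = (C_{A0}−C_A)−C_R = 1.268 mol/dm³; S̃_{R/S} = 0.2839/1.268 = 0.224.

0.224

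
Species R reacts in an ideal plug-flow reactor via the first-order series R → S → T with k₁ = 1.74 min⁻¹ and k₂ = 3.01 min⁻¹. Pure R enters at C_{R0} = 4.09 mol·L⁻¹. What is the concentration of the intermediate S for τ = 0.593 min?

1.06 mol·L⁻¹

Solving the coupled first-order balances gives C_S(τ) = [k₁/(k₂−k₁)]·C_{R0}·(e^(−k₁τ) − e^(−k₂τ)).
e^(−k₁τ) = e^(−1.74×0.593) = e^(−1.032) = 0.3564; e^(−k₂τ) = e^(−1.785) = 0.1678.
C_S = 1.74×4.09/(3.01−1.74) × (0.3564−0.1678) = 5.604×0.1885 = 1.057 mol·L⁻¹.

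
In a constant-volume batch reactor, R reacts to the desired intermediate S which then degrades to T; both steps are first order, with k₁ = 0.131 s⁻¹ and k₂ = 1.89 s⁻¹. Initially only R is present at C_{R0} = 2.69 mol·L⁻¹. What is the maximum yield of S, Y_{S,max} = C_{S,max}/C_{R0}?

Evaluating C_S at t_opt = ln(k₂/k₁)/(k₂−k₁) gives C_{S,max}/C_{R0} = (k₁/k₂)^[k₂/(k₂−k₁)].
= (0.131/1.89)^(1.89/(1.89−0.131)) = (0.06931)^(1.074) = 0.05682.

0.0568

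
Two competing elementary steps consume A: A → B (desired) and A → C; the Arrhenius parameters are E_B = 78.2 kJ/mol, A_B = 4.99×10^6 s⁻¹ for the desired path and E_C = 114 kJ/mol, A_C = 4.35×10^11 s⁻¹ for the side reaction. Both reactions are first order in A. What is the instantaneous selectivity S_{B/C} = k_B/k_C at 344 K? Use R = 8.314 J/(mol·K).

3.13

With equal orders, S_{B/C} = k_B/k_C = (A_B/A_C)·exp[(E_C−E_B)/(RT)].
(E_C−E_B)/(RT) = (114−78.2)×10³/(8.314×344) = 35800/2860 = 12.52.
k_B/k_C = (4.99×10^6/4.35×10^11)·exp(12.52) = 1.147×10^-5 × 2.731×10^5 = 3.13.
Since E_B < E_C, lowering the temperature improves selectivity toward B.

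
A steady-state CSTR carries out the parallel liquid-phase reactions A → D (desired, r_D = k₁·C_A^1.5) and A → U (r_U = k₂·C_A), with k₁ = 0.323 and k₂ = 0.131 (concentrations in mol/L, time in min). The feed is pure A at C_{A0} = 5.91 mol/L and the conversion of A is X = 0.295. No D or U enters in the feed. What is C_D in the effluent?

Exit C_A = C_{A0}(1−X) = 5.91×0.705 = 4.167 mol/L.
A CSTR operates uniformly at the exit composition, giving r_D = 2.747 and r_U = 0.5458 (each k·C_A^n at C_A = 4.167).
Fraction of consumed A going to D: r_D/(r_D+r_U) = 0.8342.
C_D = 0.8342·C_{A0}·X = 0.8342×5.91×0.295 = 1.45 mol/L.

1.45 mol/L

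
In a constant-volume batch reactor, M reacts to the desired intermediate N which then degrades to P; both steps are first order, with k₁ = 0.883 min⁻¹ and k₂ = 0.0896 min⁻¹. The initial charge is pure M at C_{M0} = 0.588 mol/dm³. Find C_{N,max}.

For a first-order series the maximum intermediate yield is C_{N,max}/C_{M0} = (k₁/k₂)^[k₂/(k₂−k₁)].
= (0.883/0.0896)^(0.0896/(0.0896−0.883)) = (9.855)^(-0.1129) = 0.7723.
C_{N,max} = 0.7723×0.588 = 0.454 mol/dm³.

0.454 mol/dm³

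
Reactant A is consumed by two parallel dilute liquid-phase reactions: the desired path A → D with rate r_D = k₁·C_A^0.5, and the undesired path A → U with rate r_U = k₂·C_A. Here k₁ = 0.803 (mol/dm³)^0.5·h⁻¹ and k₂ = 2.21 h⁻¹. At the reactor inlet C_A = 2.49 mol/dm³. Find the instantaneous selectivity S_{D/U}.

S_{D/U} = r_D/r_U = (k₁·C_A^0.5)/(k₂·C_A) = (k₁/k₂)·C_A^-0.5.
= (0.803×2.490^0.5) / (2.21×2.490) = 1.267/5.503 = 0.230.
The undesired path is higher order in A, so low C_A (CSTR or dilute feed) favours D.

0.230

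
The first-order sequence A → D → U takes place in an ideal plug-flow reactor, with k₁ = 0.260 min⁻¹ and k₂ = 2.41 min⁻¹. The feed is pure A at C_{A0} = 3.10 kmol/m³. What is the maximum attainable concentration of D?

At the optimum, C_{D,max}/C_{A0} = (k₁/k₂)^[k₂/(k₂−k₁)].
= (0.260/2.41)^(2.41/(2.41−0.260)) = (0.1079)^(1.121) = 0.08242.
C_{D,max} = 0.08242×3.10 = 0.255 kmol/m³.

0.255 kmol/m³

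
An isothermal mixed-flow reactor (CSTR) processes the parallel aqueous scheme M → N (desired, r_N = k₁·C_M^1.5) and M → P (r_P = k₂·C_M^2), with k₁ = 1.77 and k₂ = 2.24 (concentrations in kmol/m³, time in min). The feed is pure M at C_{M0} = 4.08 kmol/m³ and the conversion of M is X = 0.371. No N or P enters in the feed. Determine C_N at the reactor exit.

0.500 kmol/m³

Exit C_M = C_{M0}(1−X) = 4.08×0.629 = 2.566 kmol/m³.
Rates in a CSTR are evaluated at the outlet concentration: r_N = 1.77×2.566^1.5 = 7.277, r_P = 2.24×2.566^2 = 14.75.
Fraction of consumed M going to N: r_N/(r_N+r_P) = 0.3303.
C_N = 0.3303·C_{M0}·X = 0.3303×4.08×0.371 = 0.500 kmol/m³.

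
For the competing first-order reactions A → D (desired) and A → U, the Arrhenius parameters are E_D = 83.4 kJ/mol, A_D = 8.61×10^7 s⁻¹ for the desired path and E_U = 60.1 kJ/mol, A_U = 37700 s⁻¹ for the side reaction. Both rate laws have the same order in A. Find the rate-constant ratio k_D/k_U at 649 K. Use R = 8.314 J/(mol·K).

Since both paths have the same order in A, the concentration cancels and S_{D/U} = k_D/k_U = (A_D/A_U)·exp[(E_U−E_D)/(RT)].
(E_U−E_D)/(RT) = (60.1−83.4)×10³/(8.314×649) = -23300/5396 = -4.318.
k_D/k_U = (8.61×10^7/37700)·exp(-4.318) = 2284 × 0.01332 = 30.4.
Since E_D > E_U, raising the temperature improves selectivity toward D.

30.4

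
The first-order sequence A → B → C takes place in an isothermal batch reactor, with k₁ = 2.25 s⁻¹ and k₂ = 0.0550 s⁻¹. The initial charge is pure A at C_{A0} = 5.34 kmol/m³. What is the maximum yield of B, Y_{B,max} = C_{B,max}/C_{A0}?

0.911

At the optimum, C_{B,max}/C_{A0} = (k₁/k₂)^[k₂/(k₂−k₁)].
= (2.25/0.0550)^(0.0550/(0.0550−2.25)) = (40.91)^(-0.02506) = 0.9112.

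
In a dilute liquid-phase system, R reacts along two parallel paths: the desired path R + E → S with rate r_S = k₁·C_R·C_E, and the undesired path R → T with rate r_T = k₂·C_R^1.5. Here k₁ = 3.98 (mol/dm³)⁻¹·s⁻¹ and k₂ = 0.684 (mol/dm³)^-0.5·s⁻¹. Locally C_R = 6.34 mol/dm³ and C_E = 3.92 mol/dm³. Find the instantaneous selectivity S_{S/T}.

S_{S/T} = r_S/r_T = (k₁·C_R·C_E)/(k₂·C_R^1.5) = (k₁/k₂)·C_R^-0.5·C_E.
= (3.98×6.340×3.920) / (0.684×6.340^1.5) = 98.91/10.92 = 9.06.

9.06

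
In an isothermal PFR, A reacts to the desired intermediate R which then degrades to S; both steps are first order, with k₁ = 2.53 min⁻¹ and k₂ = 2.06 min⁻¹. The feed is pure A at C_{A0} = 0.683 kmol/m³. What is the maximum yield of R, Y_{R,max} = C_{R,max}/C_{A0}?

0.406

At the optimum, C_{R,max}/C_{A0} = (k₁/k₂)^[k₂/(k₂−k₁)].
= (2.53/2.06)^(2.06/(2.06−2.53)) = (1.228)^(-4.383) = 0.4063.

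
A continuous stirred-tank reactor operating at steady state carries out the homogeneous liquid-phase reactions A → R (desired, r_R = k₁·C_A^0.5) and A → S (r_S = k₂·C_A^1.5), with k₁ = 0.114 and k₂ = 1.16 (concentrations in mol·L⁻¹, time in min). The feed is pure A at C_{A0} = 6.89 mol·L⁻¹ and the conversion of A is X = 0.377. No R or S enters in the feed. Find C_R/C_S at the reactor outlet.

0.0229

Exit C_A = C_{A0}(1−X) = 6.89×0.623 = 4.292 mol·L⁻¹.
In a CSTR the entire volume is at exit conditions, so r_R = 0.114×4.292^0.5 = 0.2362 and r_S = 1.16×4.292^1.5 = 10.32.
Overall selectivity = C_R/C_S = r_Rτ/(r_Sτ) = r_R/r_S = 0.0229.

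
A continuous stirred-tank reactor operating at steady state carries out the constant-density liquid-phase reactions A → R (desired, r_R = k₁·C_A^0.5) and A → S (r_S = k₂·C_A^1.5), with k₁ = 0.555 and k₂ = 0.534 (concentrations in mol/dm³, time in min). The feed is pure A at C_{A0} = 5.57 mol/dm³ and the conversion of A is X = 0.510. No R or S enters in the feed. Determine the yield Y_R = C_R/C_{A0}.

Exit C_A = C_{A0}(1−X) = 5.57×0.490 = 2.729 mol/dm³.
In a CSTR the entire volume is at exit conditions, so r_R = 0.555×2.729^0.5 = 0.9169 and r_S = 0.534×2.729^1.5 = 2.408.
Fraction of consumed A going to R: r_R/(r_R+r_S) = 0.2758.
C_R = 0.2758·C_{A0}·X = 0.2758×5.57×0.510 = 0.783 mol/dm³; Y_R = C_R/C_{A0} = 0.141.

0.141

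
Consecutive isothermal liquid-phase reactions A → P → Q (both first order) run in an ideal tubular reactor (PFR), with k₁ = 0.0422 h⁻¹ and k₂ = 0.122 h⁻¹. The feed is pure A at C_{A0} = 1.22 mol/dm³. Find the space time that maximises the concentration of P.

The intermediate peaks when r₁ = r₂, i.e. k₁e^(−k₁τ) = k₂e^(−k₂τ), giving τ_opt = ln(k₂/k₁)/(k₂−k₁).
= ln(0.122/0.0422)/(0.122−0.0422) = ln(2.891)/0.07980 = 1.062/0.07980 = 13.3 h.

13.3 h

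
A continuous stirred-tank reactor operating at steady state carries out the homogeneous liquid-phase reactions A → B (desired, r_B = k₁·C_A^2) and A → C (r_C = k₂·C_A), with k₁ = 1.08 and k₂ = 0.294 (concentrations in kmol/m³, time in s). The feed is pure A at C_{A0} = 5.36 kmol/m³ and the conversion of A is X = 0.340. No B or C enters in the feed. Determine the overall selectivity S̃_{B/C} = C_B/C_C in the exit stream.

13.0

Exit C_A = C_{A0}(1−X) = 5.36×0.660 = 3.538 kmol/m³.
A CSTR operates uniformly at the exit composition, giving r_B = 13.52 and r_C = 1.040 (each k·C_A^n at C_A = 3.538).
Overall selectivity = C_B/C_C = r_Bτ/(r_Cτ) = r_B/r_C = 13.0.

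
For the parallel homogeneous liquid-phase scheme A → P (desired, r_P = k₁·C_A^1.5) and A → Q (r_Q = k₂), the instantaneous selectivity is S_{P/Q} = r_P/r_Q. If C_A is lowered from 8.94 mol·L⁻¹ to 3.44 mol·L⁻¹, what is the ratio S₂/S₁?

0.239

S_{P/Q} = (k₁/k₂)·C_A^1.5, so S₂/S₁ = (C_{A,2}/C_{A,1})^1.5.
= (3.44/8.94)^1.5 = (0.3848)^1.5 = 0.239.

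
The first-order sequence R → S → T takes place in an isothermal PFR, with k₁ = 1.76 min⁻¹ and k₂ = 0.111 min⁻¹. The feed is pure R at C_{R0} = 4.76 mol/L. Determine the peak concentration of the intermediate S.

For a first-order series the maximum intermediate yield is C_{S,max}/C_{R0} = (k₁/k₂)^[k₂/(k₂−k₁)].
= (1.76/0.111)^(0.111/(0.111−1.76)) = (15.86)^(-0.06731) = 0.8303.
C_{S,max} = 0.8303×4.76 = 3.95 mol/L.

3.95 mol/L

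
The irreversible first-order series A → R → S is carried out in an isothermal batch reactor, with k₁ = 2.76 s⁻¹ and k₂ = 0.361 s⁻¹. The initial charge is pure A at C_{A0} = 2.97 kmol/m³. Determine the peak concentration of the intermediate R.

2.19 kmol/m³

Evaluating C_R at t_opt = ln(k₂/k₁)/(k₂−k₁) gives C_{R,max}/C_{A0} = (k₁/k₂)^[k₂/(k₂−k₁)].
= (2.76/0.361)^(0.361/(0.361−2.76)) = (7.645)^(-0.1505) = 0.7363.
C_{R,max} = 0.7363×2.97 = 2.19 kmol/m³.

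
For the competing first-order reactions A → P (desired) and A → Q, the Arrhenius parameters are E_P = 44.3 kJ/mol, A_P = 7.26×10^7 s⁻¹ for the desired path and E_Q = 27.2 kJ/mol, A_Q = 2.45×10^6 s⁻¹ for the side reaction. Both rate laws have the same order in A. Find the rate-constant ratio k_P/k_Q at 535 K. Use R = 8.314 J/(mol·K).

Since both paths have the same order in A, the concentration cancels and S_{P/Q} = k_P/k_Q = (A_P/A_Q)·exp[(E_Q−E_P)/(RT)].
(E_Q−E_P)/(RT) = (27.2−44.3)×10³/(8.314×535) = -17100/4448 = -3.844.
k_P/k_Q = (7.26×10^7/2.45×10^6)·exp(-3.844) = 29.63 × 0.02140 = 0.634.

0.634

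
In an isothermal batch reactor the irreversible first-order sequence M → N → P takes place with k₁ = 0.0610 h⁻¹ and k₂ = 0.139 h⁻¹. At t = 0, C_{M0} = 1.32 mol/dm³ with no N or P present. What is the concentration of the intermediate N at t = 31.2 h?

0.140 mol/dm³

Solving the coupled first-order balances gives C_N(t) = [k₁/(k₂−k₁)]·C_{M0}·(e^(−k₁t) − e^(−k₂t)).
e^(−k₁t) = e^(−0.0610×31.2) = e^(−1.903) = 0.1491; e^(−k₂t) = e^(−4.337) = 0.01308.
C_N = 0.0610×1.32/(0.139−0.0610) × (0.1491−0.01308) = 1.032×0.1360 = 0.1404 mol/dm³.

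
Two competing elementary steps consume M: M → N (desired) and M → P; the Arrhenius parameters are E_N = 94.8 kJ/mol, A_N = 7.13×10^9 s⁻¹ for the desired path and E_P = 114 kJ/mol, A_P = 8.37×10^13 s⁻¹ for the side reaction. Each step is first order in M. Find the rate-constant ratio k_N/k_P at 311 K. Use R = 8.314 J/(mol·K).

0.143

k_N/k_P = (A_N/A_P)·exp[−(E_N−E_P)/(RT)] = (A_N/A_P)·exp[(E_P−E_N)/(RT)].
(E_P−E_N)/(RT) = (114−94.8)×10³/(8.314×311) = 19200/2586 = 7.426.
k_N/k_P = (7.13×10^9/8.37×10^13)·exp(7.426) = 8.519×10^-5 × 1678 = 0.143.
Since E_N < E_P, lowering the temperature improves selectivity toward N.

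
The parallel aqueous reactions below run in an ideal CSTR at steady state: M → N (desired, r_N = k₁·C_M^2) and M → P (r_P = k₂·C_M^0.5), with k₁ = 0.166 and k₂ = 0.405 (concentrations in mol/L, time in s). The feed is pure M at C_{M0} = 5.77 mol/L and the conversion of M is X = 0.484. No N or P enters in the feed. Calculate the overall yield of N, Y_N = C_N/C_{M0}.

0.328

Exit C_M = C_{M0}(1−X) = 5.77×0.516 = 2.977 mol/L.
Rates in a CSTR are evaluated at the outlet concentration: r_N = 0.166×2.977^2 = 1.471, r_P = 0.405×2.977^0.5 = 0.6988.
Fraction of consumed M going to N: r_N/(r_N+r_P) = 0.6780.
C_N = 0.6780·C_{M0}·X = 0.6780×5.77×0.484 = 1.89 mol/L; Y_N = C_N/C_{M0} = 0.328.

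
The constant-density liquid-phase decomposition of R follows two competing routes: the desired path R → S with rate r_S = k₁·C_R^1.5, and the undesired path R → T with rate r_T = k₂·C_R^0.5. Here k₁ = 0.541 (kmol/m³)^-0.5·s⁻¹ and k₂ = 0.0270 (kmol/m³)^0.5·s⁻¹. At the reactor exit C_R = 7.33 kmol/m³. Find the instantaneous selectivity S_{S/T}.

147

S_{S/T} = r_S/r_T = (k₁·C_R^1.5)/(k₂·C_R^0.5) = (k₁/k₂)·C_R.
= (0.541×7.330^1.5) / (0.0270×7.330^0.5) = 10.74/0.07310 = 147.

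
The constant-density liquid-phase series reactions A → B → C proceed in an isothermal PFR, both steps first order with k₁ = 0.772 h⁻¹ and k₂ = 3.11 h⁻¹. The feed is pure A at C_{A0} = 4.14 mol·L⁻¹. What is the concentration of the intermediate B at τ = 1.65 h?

Solving the coupled first-order balances gives C_B(τ) = [k₁/(k₂−k₁)]·C_{A0}·(e^(−k₁τ) − e^(−k₂τ)).
e^(−k₁τ) = e^(−0.772×1.65) = e^(−1.274) = 0.2798; e^(−k₂τ) = e^(−5.131) = 0.005908.
C_B = 0.772×4.14/(3.11−0.772) × (0.2798−0.005908) = 1.367×0.2739 = 0.3744 mol·L⁻¹.

0.374 mol·L⁻¹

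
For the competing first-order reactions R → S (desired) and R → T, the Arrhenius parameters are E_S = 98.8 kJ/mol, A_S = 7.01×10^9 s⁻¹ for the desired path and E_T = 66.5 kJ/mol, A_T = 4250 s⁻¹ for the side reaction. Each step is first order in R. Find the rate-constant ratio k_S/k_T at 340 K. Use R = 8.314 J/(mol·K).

k_S/k_T = (A_S/A_T)·exp[−(E_S−E_T)/(RT)] = (A_S/A_T)·exp[(E_T−E_S)/(RT)].
(E_T−E_S)/(RT) = (66.5−98.8)×10³/(8.314×340) = -32300/2827 = -11.43.
k_S/k_T = (7.01×10^9/4250)·exp(-11.43) = 1.649×10^6 × 1.090×10^-5 = 18.0.
Since E_S > E_T, raising the temperature improves selectivity toward S.

18.0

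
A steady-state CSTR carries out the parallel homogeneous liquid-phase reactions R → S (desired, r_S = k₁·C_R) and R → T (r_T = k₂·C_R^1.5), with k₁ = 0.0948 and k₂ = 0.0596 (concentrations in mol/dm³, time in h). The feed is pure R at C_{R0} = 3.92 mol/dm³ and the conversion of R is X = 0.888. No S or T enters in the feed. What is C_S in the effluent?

Exit C_R = C_{R0}(1−X) = 3.92×0.112 = 0.4390 mol/dm³.
Rates in a CSTR are evaluated at the outlet concentration: r_S = 0.0948×0.4390 = 0.04162, r_T = 0.0596×0.4390^1.5 = 0.01734.
Fraction of consumed R going to S: r_S/(r_S+r_T) = 0.7059.
C_S = 0.7059·C_{R0}·X = 0.7059×3.92×0.888 = 2.46 mol/dm³.

2.46 mol/dm³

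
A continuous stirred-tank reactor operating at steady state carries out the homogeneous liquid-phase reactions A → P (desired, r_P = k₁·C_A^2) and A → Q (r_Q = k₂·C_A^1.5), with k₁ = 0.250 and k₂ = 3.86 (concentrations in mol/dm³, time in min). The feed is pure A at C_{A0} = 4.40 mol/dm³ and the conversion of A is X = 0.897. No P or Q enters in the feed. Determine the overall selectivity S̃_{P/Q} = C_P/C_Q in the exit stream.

0.0436

Exit C_A = C_{A0}(1−X) = 4.40×0.103 = 0.4532 mol/dm³.
A CSTR operates uniformly at the exit composition, giving r_P = 0.05135 and r_Q = 1.178 (each k·C_A^n at C_A = 0.4532).
Overall selectivity = C_P/C_Q = r_Pτ/(r_Qτ) = r_P/r_Q = 0.0436.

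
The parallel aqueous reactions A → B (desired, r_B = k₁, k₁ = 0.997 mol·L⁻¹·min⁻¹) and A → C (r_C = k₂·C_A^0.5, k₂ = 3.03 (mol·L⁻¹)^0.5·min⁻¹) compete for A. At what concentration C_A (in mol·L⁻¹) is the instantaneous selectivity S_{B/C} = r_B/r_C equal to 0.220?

2.24 mol·L⁻¹

S_{B/C} = (k₁/k₂)·C_A^-0.5 ⇒ C_A = (S·k₂/k₁)^(-2).
= (0.220×3.03/0.997)^(-2) = (0.6686)^(-2) = 2.24 mol·L⁻¹.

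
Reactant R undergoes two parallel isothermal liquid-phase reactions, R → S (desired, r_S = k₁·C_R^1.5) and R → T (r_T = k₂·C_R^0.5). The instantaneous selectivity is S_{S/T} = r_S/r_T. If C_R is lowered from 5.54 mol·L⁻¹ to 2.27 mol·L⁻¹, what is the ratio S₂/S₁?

0.410

S_{S/T} = (k₁/k₂)·C_R, so S₂/S₁ = (C_{R,2}/C_{R,1}).
= 2.27/5.54 = 0.410.
Selectivity toward S falls as C_R falls — high-concentration operation is favoured.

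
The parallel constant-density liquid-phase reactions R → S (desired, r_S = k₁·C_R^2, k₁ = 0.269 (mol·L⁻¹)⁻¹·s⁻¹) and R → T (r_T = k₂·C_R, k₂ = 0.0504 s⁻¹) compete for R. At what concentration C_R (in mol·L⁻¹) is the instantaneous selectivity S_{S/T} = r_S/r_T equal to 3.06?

0.573 mol·L⁻¹

S_{S/T} = (k₁/k₂)·C_R ⇒ C_R = S·k₂/k₁.
= 3.06×0.0504/0.269 = 0.573 mol·L⁻¹.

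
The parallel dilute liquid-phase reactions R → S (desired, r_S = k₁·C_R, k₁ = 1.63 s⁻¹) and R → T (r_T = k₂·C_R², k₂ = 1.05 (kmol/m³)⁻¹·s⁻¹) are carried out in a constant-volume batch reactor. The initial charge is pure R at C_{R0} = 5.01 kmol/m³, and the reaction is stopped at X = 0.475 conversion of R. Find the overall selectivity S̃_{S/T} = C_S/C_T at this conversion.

0.416

C_R = C_{R0}(1−X) = 2.630 kmol/m³.
Along a PFR/batch, dC_S/dC_R = −r_S/(r_S+r_T) = −k₁/(k₁+k₂·C_R).
Integrating from C_{R0} to C_R: C_S = (1.63/1.05)·ln[(1.63+1.05·5.01)/(1.63+1.05·2.63)] = 1.552·ln(6.891/4.392) = 0.6992 kmol/m³.
C_T = (C_{R0}−C_R)−C_S = 1.681 kmol/m³; S̃_{S/T} = 0.6992/1.681 = 0.416.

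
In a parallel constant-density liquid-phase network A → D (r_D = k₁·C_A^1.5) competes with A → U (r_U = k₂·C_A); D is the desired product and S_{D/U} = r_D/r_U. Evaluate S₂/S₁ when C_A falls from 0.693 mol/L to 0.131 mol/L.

0.435

S_{D/U} = (k₁/k₂)·C_A^0.5, so S₂/S₁ = (C_{A,2}/C_{A,1})^0.5.
= (0.131/0.693)^0.5 = (0.1890)^0.5 = 0.435.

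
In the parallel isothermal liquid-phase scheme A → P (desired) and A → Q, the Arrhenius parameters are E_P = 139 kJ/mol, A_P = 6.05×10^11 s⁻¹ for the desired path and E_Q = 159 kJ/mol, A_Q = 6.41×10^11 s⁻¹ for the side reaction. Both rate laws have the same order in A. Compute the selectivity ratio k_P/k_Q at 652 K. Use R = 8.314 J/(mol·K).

With equal orders, S_{P/Q} = k_P/k_Q = (A_P/A_Q)·exp[(E_Q−E_P)/(RT)].
(E_Q−E_P)/(RT) = (159−139)×10³/(8.314×652) = 20000/5421 = 3.690.
k_P/k_Q = (6.05×10^11/6.41×10^11)·exp(3.690) = 0.9438 × 40.03 = 37.8.

37.8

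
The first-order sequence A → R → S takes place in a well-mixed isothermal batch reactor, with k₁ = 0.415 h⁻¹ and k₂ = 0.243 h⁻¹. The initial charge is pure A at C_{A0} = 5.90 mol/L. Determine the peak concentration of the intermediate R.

At the optimum, C_{R,max}/C_{A0} = (k₁/k₂)^[k₂/(k₂−k₁)].
= (0.415/0.243)^(0.243/(0.243−0.415)) = (1.708)^(-1.413) = 0.4695.
C_{R,max} = 0.4695×5.90 = 2.77 mol/L.

2.77 mol/L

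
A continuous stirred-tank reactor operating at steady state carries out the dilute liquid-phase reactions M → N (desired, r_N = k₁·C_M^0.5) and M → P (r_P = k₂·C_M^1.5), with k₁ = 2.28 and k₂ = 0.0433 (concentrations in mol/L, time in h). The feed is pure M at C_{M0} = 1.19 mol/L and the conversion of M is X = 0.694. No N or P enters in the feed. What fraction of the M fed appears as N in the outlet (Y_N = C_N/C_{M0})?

0.689

Exit C_M = C_{M0}(1−X) = 1.19×0.306 = 0.3641 mol/L.
In a CSTR the entire volume is at exit conditions, so r_N = 2.28×0.3641^0.5 = 1.376 and r_P = 0.0433×0.3641^1.5 = 0.009515.
Fraction of consumed M going to N: r_N/(r_N+r_P) = 0.9931.
C_N = 0.9931·C_{M0}·X = 0.9931×1.19×0.694 = 0.820 mol/L; Y_N = C_N/C_{M0} = 0.689.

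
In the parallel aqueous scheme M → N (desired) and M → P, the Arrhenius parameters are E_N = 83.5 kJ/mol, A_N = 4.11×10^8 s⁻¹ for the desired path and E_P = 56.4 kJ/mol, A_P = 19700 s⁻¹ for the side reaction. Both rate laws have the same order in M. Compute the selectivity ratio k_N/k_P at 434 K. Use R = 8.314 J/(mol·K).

With equal orders, S_{N/P} = k_N/k_P = (A_N/A_P)·exp[(E_P−E_N)/(RT)].
(E_P−E_N)/(RT) = (56.4−83.5)×10³/(8.314×434) = -27100/3608 = -7.511.
k_N/k_P = (4.11×10^8/19700)·exp(-7.511) = 20863 × 5.473×10^-4 = 11.4.

11.4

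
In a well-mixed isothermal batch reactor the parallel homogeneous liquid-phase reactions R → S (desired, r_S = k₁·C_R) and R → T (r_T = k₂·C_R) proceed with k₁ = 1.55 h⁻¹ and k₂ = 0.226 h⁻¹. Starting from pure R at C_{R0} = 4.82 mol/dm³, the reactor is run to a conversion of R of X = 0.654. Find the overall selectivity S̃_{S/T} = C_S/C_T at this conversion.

C_R = C_{R0}(1−X) = 1.668 mol/dm³.
Both paths are first order in R, so the instantaneous fraction to S is constant: dC_S/d(−C_R) = k₁/(k₁+k₂) = 0.8727.
C_S = 0.8727·(C_{R0}−C_R) = 0.8727×3.152 = 2.75 mol/dm³.
C_T = (C_{R0}−C_R)−C_S = 0.4011 mol/dm³; S̃_{S/T} = 2.751/0.4011 = 6.86.

6.86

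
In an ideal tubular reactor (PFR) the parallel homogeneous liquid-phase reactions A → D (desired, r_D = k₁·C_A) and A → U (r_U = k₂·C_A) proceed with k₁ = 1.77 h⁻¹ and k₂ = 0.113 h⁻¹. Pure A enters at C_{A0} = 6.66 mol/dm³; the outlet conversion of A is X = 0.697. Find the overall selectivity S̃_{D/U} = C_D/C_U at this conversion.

C_A = C_{A0}(1−X) = 2.018 mol/dm³.
Both paths are first order in A, so the instantaneous fraction to D is constant: dC_D/d(−C_A) = k₁/(k₁+k₂) = 0.9400.
C_D = 0.9400·(C_{A0}−C_A) = 0.9400×4.642 = 4.36 mol/dm³.
C_U = (C_{A0}−C_A)−C_D = 0.2786 mol/dm³; S̃_{D/U} = 4.363/0.2786 = 15.7.

15.7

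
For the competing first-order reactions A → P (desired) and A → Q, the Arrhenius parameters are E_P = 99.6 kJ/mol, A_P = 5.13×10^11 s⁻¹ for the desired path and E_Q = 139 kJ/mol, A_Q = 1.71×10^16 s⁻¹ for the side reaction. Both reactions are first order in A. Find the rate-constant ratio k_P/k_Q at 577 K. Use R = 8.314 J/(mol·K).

0.111

k_P/k_Q = (A_P/A_Q)·exp[−(E_P−E_Q)/(RT)] = (A_P/A_Q)·exp[(E_Q−E_P)/(RT)].
(E_Q−E_P)/(RT) = (139−99.6)×10³/(8.314×577) = 39400/4797 = 8.213.
k_P/k_Q = (5.13×10^11/1.71×10^16)·exp(8.213) = 3.000×10^-5 × 3689 = 0.111.
Since E_P < E_Q, lowering the temperature improves selectivity toward P.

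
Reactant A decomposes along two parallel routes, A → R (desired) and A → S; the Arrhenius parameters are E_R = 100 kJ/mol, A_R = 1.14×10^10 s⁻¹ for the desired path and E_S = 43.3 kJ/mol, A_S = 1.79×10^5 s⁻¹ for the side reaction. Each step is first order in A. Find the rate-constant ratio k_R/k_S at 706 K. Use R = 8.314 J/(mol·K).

4.06

k_R/k_S = (A_R/A_S)·exp[−(E_R−E_S)/(RT)] = (A_R/A_S)·exp[(E_S−E_R)/(RT)].
(E_S−E_R)/(RT) = (43.3−100)×10³/(8.314×706) = -56700/5870 = -9.660.
k_R/k_S = (1.14×10^10/1.79×10^5)·exp(-9.660) = 63687 × 6.380×10^-5 = 4.06.
Since E_R > E_S, raising the temperature improves selectivity toward R.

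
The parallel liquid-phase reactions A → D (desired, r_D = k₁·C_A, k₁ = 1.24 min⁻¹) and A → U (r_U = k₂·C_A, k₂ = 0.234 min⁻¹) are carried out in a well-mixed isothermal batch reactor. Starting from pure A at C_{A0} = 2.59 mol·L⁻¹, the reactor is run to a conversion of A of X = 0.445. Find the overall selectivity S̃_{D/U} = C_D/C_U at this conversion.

C_A = C_{A0}(1−X) = 1.437 mol·L⁻¹.
Both paths are first order in A, so the instantaneous fraction to D is constant: dC_D/d(−C_A) = k₁/(k₁+k₂) = 0.8412.
C_D = 0.8412·(C_{A0}−C_A) = 0.8412×1.153 = 0.970 mol·L⁻¹.
C_U = (C_{A0}−C_A)−C_D = 0.1830 mol·L⁻¹; S̃_{D/U} = 0.9696/0.1830 = 5.30.

5.30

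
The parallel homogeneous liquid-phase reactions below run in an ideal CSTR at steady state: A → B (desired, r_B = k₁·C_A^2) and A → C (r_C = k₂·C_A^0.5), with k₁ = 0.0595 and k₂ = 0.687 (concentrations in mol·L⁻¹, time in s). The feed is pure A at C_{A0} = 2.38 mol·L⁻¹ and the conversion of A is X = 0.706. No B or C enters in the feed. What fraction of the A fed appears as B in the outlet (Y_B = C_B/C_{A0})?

0.0341

Exit C_A = C_{A0}(1−X) = 2.38×0.294 = 0.6997 mol·L⁻¹.
In a CSTR the entire volume is at exit conditions, so r_B = 0.0595×0.6997^2 = 0.02913 and r_C = 0.687×0.6997^0.5 = 0.5747.
Fraction of consumed A going to B: r_B/(r_B+r_C) = 0.04825.
C_B = 0.04825·C_{A0}·X = 0.04825×2.38×0.706 = 0.0811 mol·L⁻¹; Y_B = C_B/C_{A0} = 0.0341.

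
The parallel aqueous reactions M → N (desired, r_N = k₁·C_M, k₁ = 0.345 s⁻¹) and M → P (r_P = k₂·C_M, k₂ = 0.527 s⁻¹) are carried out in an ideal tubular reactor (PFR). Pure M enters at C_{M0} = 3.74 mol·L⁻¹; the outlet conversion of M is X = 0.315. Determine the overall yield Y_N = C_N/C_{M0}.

0.125

C_M = C_{M0}(1−X) = 2.562 mol·L⁻¹.
Both paths are first order in M, so the instantaneous fraction to N is constant: dC_N/d(−C_M) = k₁/(k₁+k₂) = 0.3956.
C_N = 0.3956·(C_{M0}−C_M) = 0.3956×1.178 = 0.466 mol·L⁻¹.
Y_N = C_N/C_{M0} = 0.4661/3.74 = 0.125.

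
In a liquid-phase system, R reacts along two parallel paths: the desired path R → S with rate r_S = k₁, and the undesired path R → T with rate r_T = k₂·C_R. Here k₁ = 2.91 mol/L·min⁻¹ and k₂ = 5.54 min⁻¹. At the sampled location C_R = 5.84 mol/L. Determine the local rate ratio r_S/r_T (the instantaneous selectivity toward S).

S_{S/T} = r_S/r_T = (k₁)/(k₂·C_R) = (k₁/k₂)·C_R⁻¹.
= (2.91) / (5.54×5.840) = 2.910/32.35 = 0.0899.
The undesired path is higher order in R, so low C_R (CSTR or dilute feed) favours S.

0.0899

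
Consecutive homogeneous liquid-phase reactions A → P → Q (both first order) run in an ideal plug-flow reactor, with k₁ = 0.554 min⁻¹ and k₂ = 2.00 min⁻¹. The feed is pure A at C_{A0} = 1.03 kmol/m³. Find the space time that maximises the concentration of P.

Setting dC_P/dτ = 0 gives τ_opt = ln(k₂/k₁)/(k₂−k₁).
= ln(2.00/0.554)/(2.00−0.554) = ln(3.610)/1.446 = 1.284/1.446 = 0.888 min.

0.888 min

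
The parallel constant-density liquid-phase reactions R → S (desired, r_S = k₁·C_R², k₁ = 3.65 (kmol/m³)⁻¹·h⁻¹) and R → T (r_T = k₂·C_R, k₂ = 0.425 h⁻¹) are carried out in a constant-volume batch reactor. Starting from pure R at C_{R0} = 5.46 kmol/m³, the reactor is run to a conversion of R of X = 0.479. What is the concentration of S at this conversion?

2.54 kmol/m³

C_R = C_{R0}(1−X) = 2.845 kmol/m³.
Along a PFR/batch, dC_T/dC_R = −r_T/(r_S+r_T) = −k₂/(k₂+k₁·C_R).
Integrating from C_{R0} to C_R: C_T = (0.425/3.65)·ln[(0.425+3.65·5.46)/(0.425+3.65·2.84)] = 0.1164·ln(20.35/10.81) = 0.07370 kmol/m³.
Then C_S = (C_{R0}−C_R) − C_T = 2.615 − 0.07370 = 2.542 kmol/m³.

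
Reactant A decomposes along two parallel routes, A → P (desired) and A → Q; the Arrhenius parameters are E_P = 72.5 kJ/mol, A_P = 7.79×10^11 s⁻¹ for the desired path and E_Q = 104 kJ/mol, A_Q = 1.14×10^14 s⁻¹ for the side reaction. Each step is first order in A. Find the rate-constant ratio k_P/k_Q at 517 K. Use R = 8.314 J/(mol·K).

Since both paths have the same order in A, the concentration cancels and S_{P/Q} = k_P/k_Q = (A_P/A_Q)·exp[(E_Q−E_P)/(RT)].
(E_Q−E_P)/(RT) = (104−72.5)×10³/(8.314×517) = 31500/4298 = 7.328.
k_P/k_Q = (7.79×10^11/1.14×10^14)·exp(7.328) = 0.006833 × 1523 = 10.4.
Since E_P < E_Q, lowering the temperature improves selectivity toward P.

10.4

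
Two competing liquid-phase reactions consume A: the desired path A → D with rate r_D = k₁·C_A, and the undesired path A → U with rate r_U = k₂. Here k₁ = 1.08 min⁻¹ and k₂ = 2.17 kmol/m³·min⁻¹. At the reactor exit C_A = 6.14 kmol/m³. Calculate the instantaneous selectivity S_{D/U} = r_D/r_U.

3.06

S_{D/U} = r_D/r_U = (k₁·C_A)/(k₂) = (k₁/k₂)·C_A.
= (1.08×6.140) / (2.17) = 6.631/2.170 = 3.06.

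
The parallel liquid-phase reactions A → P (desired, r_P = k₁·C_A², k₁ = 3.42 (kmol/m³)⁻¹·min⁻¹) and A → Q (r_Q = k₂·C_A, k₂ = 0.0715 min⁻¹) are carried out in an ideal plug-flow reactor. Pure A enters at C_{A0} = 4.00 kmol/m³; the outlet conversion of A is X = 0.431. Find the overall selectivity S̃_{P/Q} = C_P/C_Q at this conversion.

146

C_A = C_{A0}(1−X) = 2.276 kmol/m³.
Along a PFR/batch, dC_Q/dC_A = −r_Q/(r_P+r_Q) = −k₂/(k₂+k₁·C_A).
Integrating from C_{A0} to C_A: C_Q = (0.0715/3.42)·ln[(0.0715+3.42·4.00)/(0.0715+3.42·2.28)] = 0.02091·ln(13.75/7.855) = 0.01171 kmol/m³.
Then C_P = (C_{A0}−C_A) − C_Q = 1.724 − 0.01171 = 1.712 kmol/m³.
S̃_{P/Q} = C_P/C_Q = 1.712/0.01171 = 146.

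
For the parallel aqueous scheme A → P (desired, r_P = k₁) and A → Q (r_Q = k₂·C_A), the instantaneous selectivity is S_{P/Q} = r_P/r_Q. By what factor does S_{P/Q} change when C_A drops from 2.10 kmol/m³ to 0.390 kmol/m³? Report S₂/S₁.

S_{P/Q} = (k₁/k₂)·C_A⁻¹, so S₂/S₁ = (C_{A,2}/C_{A,1})⁻¹.
= 2.10/0.390 = 5.38.

5.38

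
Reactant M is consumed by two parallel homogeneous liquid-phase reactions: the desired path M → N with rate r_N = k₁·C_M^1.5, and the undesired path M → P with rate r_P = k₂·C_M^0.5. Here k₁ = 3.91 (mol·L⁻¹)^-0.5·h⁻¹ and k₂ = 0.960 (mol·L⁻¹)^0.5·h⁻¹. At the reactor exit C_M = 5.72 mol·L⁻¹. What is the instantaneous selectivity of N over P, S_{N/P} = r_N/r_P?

S_{N/P} = r_N/r_P = (k₁·C_M^1.5)/(k₂·C_M^0.5) = (k₁/k₂)·C_M.
= (3.91×5.720^1.5) / (0.960×5.720^0.5) = 53.49/2.296 = 23.3.
Since the desired path is higher order in M, keeping C_M high (PFR or concentrated feed) favours N.

23.3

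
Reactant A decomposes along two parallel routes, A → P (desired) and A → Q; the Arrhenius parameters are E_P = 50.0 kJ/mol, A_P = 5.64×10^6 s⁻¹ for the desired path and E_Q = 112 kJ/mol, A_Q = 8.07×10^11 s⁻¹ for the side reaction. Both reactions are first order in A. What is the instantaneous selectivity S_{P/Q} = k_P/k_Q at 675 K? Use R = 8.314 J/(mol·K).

k_P/k_Q = (A_P/A_Q)·exp[−(E_P−E_Q)/(RT)] = (A_P/A_Q)·exp[(E_Q−E_P)/(RT)].
(E_Q−E_P)/(RT) = (112−50.0)×10³/(8.314×675) = 62000/5612 = 11.05.
k_P/k_Q = (5.64×10^6/8.07×10^11)·exp(11.05) = 6.989×10^-6 × 62809 = 0.439.
Since E_P < E_Q, lowering the temperature improves selectivity toward P.

0.439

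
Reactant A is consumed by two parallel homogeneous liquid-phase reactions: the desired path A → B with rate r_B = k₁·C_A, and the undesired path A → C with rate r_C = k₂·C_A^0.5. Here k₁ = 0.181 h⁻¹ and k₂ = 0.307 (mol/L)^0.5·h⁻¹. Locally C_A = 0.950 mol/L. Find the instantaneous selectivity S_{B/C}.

0.575

S_{B/C} = r_B/r_C = (k₁·C_A)/(k₂·C_A^0.5) = (k₁/k₂)·C_A^0.5.
= (0.181×0.9500) / (0.307×0.9500^0.5) = 0.1719/0.2992 = 0.575.
Since the desired path is higher order in A, keeping C_A high (PFR or concentrated feed) favours B.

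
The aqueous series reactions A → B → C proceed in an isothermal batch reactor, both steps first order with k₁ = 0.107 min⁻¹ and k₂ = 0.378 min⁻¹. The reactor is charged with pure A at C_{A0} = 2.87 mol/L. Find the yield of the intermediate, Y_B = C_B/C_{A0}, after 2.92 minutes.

0.158

The intermediate concentration in a first-order A→B→C sequence is C_B = k₁C_{A0}(e^(−k₁t) − e^(−k₂t))/(k₂−k₁).
e^(−k₁t) = e^(−0.107×2.92) = e^(−0.3124) = 0.7317; e^(−k₂t) = e^(−1.104) = 0.3316.
C_B = 0.107×2.87/(0.378−0.107) × (0.7317−0.3316) = 1.133×0.4000 = 0.4533 mol/L.
Y_B = C_B/C_{A0} = 0.4533/2.87 = 0.158.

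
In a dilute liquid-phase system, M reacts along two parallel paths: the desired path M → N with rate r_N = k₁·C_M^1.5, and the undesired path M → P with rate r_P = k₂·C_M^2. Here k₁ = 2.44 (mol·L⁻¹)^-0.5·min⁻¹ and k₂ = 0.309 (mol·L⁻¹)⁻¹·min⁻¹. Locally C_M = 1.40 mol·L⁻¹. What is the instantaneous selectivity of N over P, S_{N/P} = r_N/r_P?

S_{N/P} = r_N/r_P = (k₁·C_M^1.5)/(k₂·C_M^2) = (k₁/k₂)·C_M^-0.5.
= (2.44×1.400^1.5) / (0.309×1.400^2) = 4.042/0.6056 = 6.67.

6.67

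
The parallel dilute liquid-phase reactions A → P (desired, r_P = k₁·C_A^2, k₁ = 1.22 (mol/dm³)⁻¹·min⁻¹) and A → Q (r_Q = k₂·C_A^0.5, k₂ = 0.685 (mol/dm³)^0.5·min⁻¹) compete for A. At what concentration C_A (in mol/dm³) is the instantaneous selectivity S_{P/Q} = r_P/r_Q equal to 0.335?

S_{P/Q} = (k₁/k₂)·C_A^1.5 ⇒ C_A = (S·k₂/k₁)^(1/1.5).
= (0.335×0.685/1.22)^(0.6667) = (0.1881)^(0.6667) = 0.328 mol/dm³.

0.328 mol/dm³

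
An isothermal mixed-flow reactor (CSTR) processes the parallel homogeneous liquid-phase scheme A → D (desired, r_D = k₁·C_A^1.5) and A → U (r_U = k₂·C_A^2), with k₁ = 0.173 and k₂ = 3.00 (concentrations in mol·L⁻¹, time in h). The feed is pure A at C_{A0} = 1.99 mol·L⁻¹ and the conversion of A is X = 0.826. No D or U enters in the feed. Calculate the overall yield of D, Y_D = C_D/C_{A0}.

Exit C_A = C_{A0}(1−X) = 1.99×0.174 = 0.3463 mol·L⁻¹.
In a CSTR the entire volume is at exit conditions, so r_D = 0.173×0.3463^1.5 = 0.03525 and r_U = 3.00×0.3463^2 = 0.3597.
Fraction of consumed A going to D: r_D/(r_D+r_U) = 0.08925.
C_D = 0.08925·C_{A0}·X = 0.08925×1.99×0.826 = 0.147 mol·L⁻¹; Y_D = C_D/C_{A0} = 0.0737.

0.0737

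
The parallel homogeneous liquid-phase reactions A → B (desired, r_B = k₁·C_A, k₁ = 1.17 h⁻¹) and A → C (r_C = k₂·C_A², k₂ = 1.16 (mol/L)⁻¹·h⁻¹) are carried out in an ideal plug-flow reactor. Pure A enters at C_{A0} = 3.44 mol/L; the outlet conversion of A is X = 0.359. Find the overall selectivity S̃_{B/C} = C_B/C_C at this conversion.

C_A = C_{A0}(1−X) = 2.205 mol/L.
Along a PFR/batch, dC_B/dC_A = −r_B/(r_B+r_C) = −k₁/(k₁+k₂·C_A).
Integrating from C_{A0} to C_A: C_B = (1.17/1.16)·ln[(1.17+1.16·3.44)/(1.17+1.16·2.21)] = 1.009·ln(5.160/3.728) = 0.3280 mol/L.
C_C = (C_{A0}−C_A)−C_B = 0.9070 mol/L; S̃_{B/C} = 0.3280/0.9070 = 0.362.

0.362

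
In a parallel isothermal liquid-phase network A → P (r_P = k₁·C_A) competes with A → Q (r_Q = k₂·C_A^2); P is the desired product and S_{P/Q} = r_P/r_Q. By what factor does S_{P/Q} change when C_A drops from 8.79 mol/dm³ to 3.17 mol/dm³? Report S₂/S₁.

S_{P/Q} = (k₁/k₂)·C_A⁻¹, so S₂/S₁ = (C_{A,2}/C_{A,1})⁻¹.
= 8.79/3.17 = 2.77.

2.77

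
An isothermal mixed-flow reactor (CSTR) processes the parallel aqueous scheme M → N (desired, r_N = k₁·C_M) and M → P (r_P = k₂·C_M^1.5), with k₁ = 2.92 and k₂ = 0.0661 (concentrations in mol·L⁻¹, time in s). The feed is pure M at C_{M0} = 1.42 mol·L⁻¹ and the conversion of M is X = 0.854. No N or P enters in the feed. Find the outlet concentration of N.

1.20 mol·L⁻¹

Exit C_M = C_{M0}(1−X) = 1.42×0.146 = 0.2073 mol·L⁻¹.
In a CSTR the entire volume is at exit conditions, so r_N = 2.92×0.2073 = 0.6054 and r_P = 0.0661×0.2073^1.5 = 0.006240.
Fraction of consumed M going to N: r_N/(r_N+r_P) = 0.9898.
C_N = 0.9898·C_{M0}·X = 0.9898×1.42×0.854 = 1.20 mol·L⁻¹.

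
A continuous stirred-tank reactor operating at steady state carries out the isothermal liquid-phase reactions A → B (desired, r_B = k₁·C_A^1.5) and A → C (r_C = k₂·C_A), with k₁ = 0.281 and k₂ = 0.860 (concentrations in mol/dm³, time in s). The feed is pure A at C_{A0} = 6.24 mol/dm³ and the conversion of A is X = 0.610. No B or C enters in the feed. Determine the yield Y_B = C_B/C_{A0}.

Exit C_A = C_{A0}(1−X) = 6.24×0.390 = 2.434 mol/dm³.
Rates in a CSTR are evaluated at the outlet concentration: r_B = 0.281×2.434^1.5 = 1.067, r_C = 0.860×2.434 = 2.093.
Fraction of consumed A going to B: r_B/(r_B+r_C) = 0.3376.
C_B = 0.3376·C_{A0}·X = 0.3376×6.24×0.610 = 1.29 mol/dm³; Y_B = C_B/C_{A0} = 0.206.

0.206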